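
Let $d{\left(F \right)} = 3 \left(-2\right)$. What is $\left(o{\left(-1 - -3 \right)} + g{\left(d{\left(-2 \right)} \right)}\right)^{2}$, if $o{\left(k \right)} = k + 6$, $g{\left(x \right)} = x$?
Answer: $4$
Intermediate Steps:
$d{\left(F \right)} = -6$
$o{\left(k \right)} = 6 + k$
$\left(o{\left(-1 - -3 \right)} + g{\left(d{\left(-2 \right)} \right)}\right)^{2} = \left(\left(6 - -2\right) - 6\right)^{2} = \left(\left(6 + \left(-1 + 3\right)\right) - 6\right)^{2} = \left(\left(6 + 2\right) - 6\right)^{2} = \left(8 - 6\right)^{2} = 2^{2} = 4$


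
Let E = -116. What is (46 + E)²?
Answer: 4900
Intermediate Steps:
(46 + E)² = (46 - 116)² = (-70)² = 4900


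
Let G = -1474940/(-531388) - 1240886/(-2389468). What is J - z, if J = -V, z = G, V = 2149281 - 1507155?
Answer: -101916724666638659/158716827698 ≈ -6.4213e+5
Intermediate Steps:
V = 642126
G = 522964232711/158716827698 (G = -1474940*(-1/531388) - 1240886*(-1/2389468) = 368735/132847 + 620443/1194734 = 522964232711/158716827698 ≈ 3.2950)
z = 522964232711/158716827698 ≈ 3.2950
J = -642126 (J = -1*642126 = -642126)
J - z = -642126 - 1*522964232711/158716827698 = -642126 - 522964232711/158716827698 = -101916724666638659/158716827698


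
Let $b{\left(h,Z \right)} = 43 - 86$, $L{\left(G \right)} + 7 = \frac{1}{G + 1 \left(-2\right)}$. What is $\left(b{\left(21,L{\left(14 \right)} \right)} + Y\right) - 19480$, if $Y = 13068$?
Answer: $-6455$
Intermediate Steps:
$L{\left(G \right)} = -7 + \frac{1}{-2 + G}$ ($L{\left(G \right)} = -7 + \frac{1}{G + 1 \left(-2\right)} = -7 + \frac{1}{G - 2} = -7 + \frac{1}{-2 + G}$)
$b{\left(h,Z \right)} = -43$
$\left(b{\left(21,L{\left(14 \right)} \right)} + Y\right) - 19480 = \left(-43 + 13068\right) - 19480 = 13025 - 19480 = -6455$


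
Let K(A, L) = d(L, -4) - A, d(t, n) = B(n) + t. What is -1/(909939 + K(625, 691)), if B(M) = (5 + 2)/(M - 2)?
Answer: -6/5460023 ≈ -1.0989e-6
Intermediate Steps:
B(M) = 7/(-2 + M)
d(t, n) = t + 7/(-2 + n) (d(t, n) = 7/(-2 + n) + t = t + 7/(-2 + n))
K(A, L) = -7/6 + L - A (K(A, L) = (7 + L*(-2 - 4))/(-2 - 4) - A = (7 + L*(-6))/(-6) - A = -(7 - 6*L)/6 - A = (-7/6 + L) - A = -7/6 + L - A)
-1/(909939 + K(625, 691)) = -1/(909939 + (-7/6 + 691 - 1*625)) = -1/(909939 + (-7/6 + 691 - 625)) = -1/(909939 + 389/6) = -1/5460023/6 = -1*6/5460023 = -6/5460023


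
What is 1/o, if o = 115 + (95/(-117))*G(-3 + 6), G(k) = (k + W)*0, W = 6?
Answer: 1/115 ≈ 0.0086956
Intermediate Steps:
G(k) = 0 (G(k) = (k + 6)*0 = (6 + k)*0 = 0)
o = 115 (o = 115 + (95/(-117))*0 = 115 + (95*(-1/117))*0 = 115 - 95/117*0 = 115 + 0 = 115)
1/o = 1/115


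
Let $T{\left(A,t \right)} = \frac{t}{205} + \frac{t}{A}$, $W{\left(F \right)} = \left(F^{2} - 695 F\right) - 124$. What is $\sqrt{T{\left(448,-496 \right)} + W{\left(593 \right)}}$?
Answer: $\frac{i \sqrt{499267557705}}{2870} \approx 246.2 i$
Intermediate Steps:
$W{\left(F \right)} = -124 + F^{2} - 695 F$
$T{\left(A,t \right)} = \frac{t}{205} + \frac{t}{A}$ ($T{\left(A,t \right)} = t \frac{1}{205} + \frac{t}{A} = \frac{t}{205} + \frac{t}{A}$)
$\sqrt{T{\left(448,-496 \right)} + W{\left(593 \right)}} = \sqrt{\left(\frac{1}{205} \left(-496\right) - \frac{496}{448}\right) - \left(412259 - 351649\right)} = \sqrt{\left(- \frac{496}{205} - \frac{31}{28}\right) - 60610} = \sqrt{- \frac{20243}{5740} - 60610} = \sqrt{- \frac{347921643}{5740}} = \frac{i \sqrt{499267557705}}{2870}$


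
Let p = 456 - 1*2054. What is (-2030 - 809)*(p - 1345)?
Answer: 8355177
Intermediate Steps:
p = -1598 (p = 456 - 2054 = -1598)
(-2030 - 809)*(p - 1345) = (-2030 - 809)*(-1598 - 1345) = -2839*(-2943) = 8355177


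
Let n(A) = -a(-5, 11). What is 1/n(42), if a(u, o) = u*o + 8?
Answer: 1/47 ≈ 0.021277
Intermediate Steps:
a(u, o) = 8 + o*u (a(u, o) = o*u + 8 = 8 + o*u)
n(A) = 47 (n(A) = -(8 + 11*(-5)) = -(8 - 55) = -1*(-47) = 47)
1/n(42) = 1/47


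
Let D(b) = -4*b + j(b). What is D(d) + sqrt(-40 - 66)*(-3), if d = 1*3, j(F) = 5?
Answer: -7 - 3*I*sqrt(106) ≈ -7.0 - 30.887*I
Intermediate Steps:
d = 3
D(b) = 5 - 4*b (D(b) = -4*b + 5 = 5 - 4*b)
D(d) + sqrt(-40 - 66)*(-3) = (5 - 4*3) + sqrt(-40 - 66)*(-3) = (5 - 12) + sqrt(-106)*(-3) = -7 + (I*sqrt(106))*(-3) = -7 - 3*I*sqrt(106)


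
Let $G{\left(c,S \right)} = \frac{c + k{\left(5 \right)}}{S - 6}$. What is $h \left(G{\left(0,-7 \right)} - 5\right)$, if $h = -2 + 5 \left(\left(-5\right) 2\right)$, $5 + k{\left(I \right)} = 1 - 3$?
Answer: $232$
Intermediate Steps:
$k{\left(I \right)} = -7$ ($k{\left(I \right)} = -5 + \left(1 - 3\right) = -5 - 2 = -7$)
$G{\left(c,S \right)} = \frac{-7 + c}{-6 + S}$ ($G{\left(c,S \right)} = \frac{c - 7}{S - 6} = \frac{-7 + c}{-6 + S}$)
$h = -52$ ($h = -2 + 5 \left(-10\right) = -2 - 50 = -52$)
$h \left(G{\left(0,-7 \right)} - 5\right) = - 52 \left(\frac{-7 + 0}{-6 - 7} - 5\right) = - 52 \left(\frac{1}{-13} \left(-7\right) - 5\right) = - 52 \left(\left(- \frac{1}{13}\right) \left(-7\right) - 5\right) = - 52 \left(\frac{7}{13} - 5\right) = \left(-52\right) \left(- \frac{58}{13}\right) = 232$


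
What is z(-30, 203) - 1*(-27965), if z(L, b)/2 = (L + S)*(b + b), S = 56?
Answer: 49077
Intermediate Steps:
z(L, b) = 4*b*(56 + L) (z(L, b) = 2*((L + 56)*(b + b)) = 2*((56 + L)*(2*b)) = 2*(2*b*(56 + L)) = 4*b*(56 + L))
z(-30, 203) - 1*(-27965) = 4*203*(56 - 30) - 1*(-27965) = 4*203*26 + 27965 = 21112 + 27965 = 49077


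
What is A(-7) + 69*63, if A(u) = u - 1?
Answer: 4339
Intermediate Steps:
A(u) = -1 + u
A(-7) + 69*63 = (-1 - 7) + 69*63 = -8 + 4347 = 4339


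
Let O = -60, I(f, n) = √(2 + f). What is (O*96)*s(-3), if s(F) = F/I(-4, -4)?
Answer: -8640*I*√2 ≈ -12219.0*I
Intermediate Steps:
s(F) = -I*F*√2/2 (s(F) = F/(√(2 - 4)) = F/(√(-2)) = F/((I*√2)) = F*(-I*√2/2) = -I*F*√2/2)
(O*96)*s(-3) = (-60*96)*(-½*I*(-3)*√2) = -8640*I*√2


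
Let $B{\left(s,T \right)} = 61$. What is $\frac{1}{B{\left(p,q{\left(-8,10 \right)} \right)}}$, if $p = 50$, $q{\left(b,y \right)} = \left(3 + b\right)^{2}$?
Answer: $\frac{1}{61} \approx 0.016393$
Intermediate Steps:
$\frac{1}{B{\left(p,q{\left(-8,10 \right)} \right)}} = \frac{1}{61}$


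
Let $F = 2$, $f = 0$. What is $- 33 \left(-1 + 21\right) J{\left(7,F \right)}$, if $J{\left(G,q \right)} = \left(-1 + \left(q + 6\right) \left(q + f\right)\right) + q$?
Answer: $-11220$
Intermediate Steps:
$J{\left(G,q \right)} = -1 + q + q \left(6 + q\right)$ ($J{\left(G,q \right)} = \left(-1 + \left(q + 6\right) \left(q + 0\right)\right) + q = \left(-1 + \left(6 + q\right) q\right) + q = \left(-1 + q \left(6 + q\right)\right) + q = -1 + q + q \left(6 + q\right)$)
$- 33 \left(-1 + 21\right) J{\left(7,F \right)} = - 33 \left(-1 + 21\right) \left(-1 + 2^{2} + 7 \cdot 2\right) = \left(-33\right) 20 \left(-1 + 4 + 14\right) = \left(-660\right) 17 = -11220$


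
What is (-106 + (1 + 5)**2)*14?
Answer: -980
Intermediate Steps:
(-106 + (1 + 5)**2)*14 = (-106 + 6**2)*14 = (-106 + 36)*14 = -70*14 = -980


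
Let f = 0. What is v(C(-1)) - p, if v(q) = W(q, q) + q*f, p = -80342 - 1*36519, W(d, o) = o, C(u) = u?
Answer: 116860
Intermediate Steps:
p = -116861 (p = -80342 - 36519 = -116861)
v(q) = q (v(q) = q + q*0 = q + 0 = q)
v(C(-1)) - p = -1 - 1*(-116861) = -1 + 116861 = 116860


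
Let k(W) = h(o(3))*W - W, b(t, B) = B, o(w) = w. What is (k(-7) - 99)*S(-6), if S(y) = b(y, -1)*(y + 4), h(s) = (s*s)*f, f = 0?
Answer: -184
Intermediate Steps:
h(s) = 0 (h(s) = (s*s)*0 = s²*0 = 0)
S(y) = -4 - y (S(y) = -(y + 4) = -(4 + y) = -4 - y)
k(W) = -W (k(W) = 0*W - W = 0 - W = -W)
(k(-7) - 99)*S(-6) = (-1*(-7) - 99)*(-4 - 1*(-6)) = (7 - 99)*(-4 + 6) = -92*2 = -184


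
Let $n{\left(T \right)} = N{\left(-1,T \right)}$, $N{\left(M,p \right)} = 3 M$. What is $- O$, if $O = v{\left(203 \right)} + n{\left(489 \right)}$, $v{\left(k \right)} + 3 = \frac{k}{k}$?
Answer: $5$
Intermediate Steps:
$v{\left(k \right)} = -2$ ($v{\left(k \right)} = -3 + \frac{k}{k} = -3 + 1 = -2$)
$n{\left(T \right)} = -3$ ($n{\left(T \right)} = 3 \left(-1\right) = -3$)
$O = -5$ ($O = -2 - 3 = -5$)
$- O = \left(-1\right) \left(-5\right) = 5$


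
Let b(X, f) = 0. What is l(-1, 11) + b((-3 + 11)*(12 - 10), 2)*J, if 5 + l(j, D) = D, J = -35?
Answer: 6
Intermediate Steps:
l(j, D) = -5 + D
l(-1, 11) + b((-3 + 11)*(12 - 10), 2)*J = (-5 + 11) + 0*(-35) = 6 + 0 = 6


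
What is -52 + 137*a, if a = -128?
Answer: -17588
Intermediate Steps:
-52 + 137*a = -52 + 137*(-128) = -52 - 17536 = -17588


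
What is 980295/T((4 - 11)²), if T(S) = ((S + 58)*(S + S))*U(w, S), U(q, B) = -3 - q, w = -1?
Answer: -980295/20972 ≈ -46.743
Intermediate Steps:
T(S) = -4*S*(58 + S) (T(S) = ((S + 58)*(S + S))*(-3 - 1*(-1)) = ((58 + S)*(2*S))*(-3 + 1) = (2*S*(58 + S))*(-2) = -4*S*(58 + S))
980295/T((4 - 11)²) = 980295/((-4*(4 - 11)²*(58 + (4 - 11)²))) = 980295/((-4*(-7)²*(58 + (-7)²))) = 980295/((-4*49*(58 + 49))) = 980295/((-4*49*107)) = 980295/(-20972) = 980295*(-1/20972) = -980295/20972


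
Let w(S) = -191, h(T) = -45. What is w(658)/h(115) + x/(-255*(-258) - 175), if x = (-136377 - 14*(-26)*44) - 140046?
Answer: 32566/118107 ≈ 0.27573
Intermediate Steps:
x = -260407 (x = (-136377 + 364*44) - 140046 = (-136377 + 16016) - 140046 = -120361 - 140046 = -260407)
w(658)/h(115) + x/(-255*(-258) - 175) = -191/(-45) - 260407/(-255*(-258) - 175) = -191*(-1/45) - 260407/(65790 - 175) = 191/45 - 260407/65615 = 32566/118107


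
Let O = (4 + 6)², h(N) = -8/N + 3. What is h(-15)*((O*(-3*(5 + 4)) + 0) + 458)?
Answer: -118826/15 ≈ -7921.7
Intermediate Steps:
h(N) = 3 - 8/N
O = 100 (O = 10² = 100)
h(-15)*((O*(-3*(5 + 4)) + 0) + 458) = (3 - 8/(-15))*((100*(-3*(5 + 4)) + 0) + 458) = (3 - 8*(-1/15))*((100*(-3*9) + 0) + 458) = (3 + 8/15)*((100*(-27) + 0) + 458) = 53*((-2700 + 0) + 458)/15 = 53*(-2700 + 458)/15 = (53/15)*(-2242) = -118826/15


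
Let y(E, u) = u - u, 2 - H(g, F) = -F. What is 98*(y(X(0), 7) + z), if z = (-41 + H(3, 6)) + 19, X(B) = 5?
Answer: -1372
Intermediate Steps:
H(g, F) = 2 + F (H(g, F) = 2 - (-1)*F = 2 + F)
y(E, u) = 0
z = -14 (z = (-41 + (2 + 6)) + 19 = (-41 + 8) + 19 = -33 + 19 = -14)
98*(y(X(0), 7) + z) = 98*(0 - 14) = 98*(-14) = -1372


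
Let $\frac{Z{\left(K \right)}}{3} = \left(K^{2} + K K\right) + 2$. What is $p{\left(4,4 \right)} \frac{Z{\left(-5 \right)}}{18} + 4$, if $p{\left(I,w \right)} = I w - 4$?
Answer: $108$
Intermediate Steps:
$p{\left(I,w \right)} = -4 + I w$
$Z{\left(K \right)} = 6 + 6 K^{2}$ ($Z{\left(K \right)} = 3 \left(\left(K^{2} + K K\right) + 2\right) = 3 \left(\left(K^{2} + K^{2}\right) + 2\right) = 3 \left(2 K^{2} + 2\right) = 3 \left(2 + 2 K^{2}\right) = 6 + 6 K^{2}$)
$p{\left(4,4 \right)} \frac{Z{\left(-5 \right)}}{18} + 4 = \left(-4 + 4 \cdot 4\right) \frac{6 + 6 \left(-5\right)^{2}}{18} + 4 = \left(-4 + 16\right) \left(6 + 6 \cdot 25\right) \frac{1}{18} + 4 = 12 \left(6 + 150\right) \frac{1}{18} + 4 = 12 \cdot 156 \cdot \frac{1}{18} + 4 = 12 \cdot \frac{26}{3} + 4 = 104 + 4 = 108$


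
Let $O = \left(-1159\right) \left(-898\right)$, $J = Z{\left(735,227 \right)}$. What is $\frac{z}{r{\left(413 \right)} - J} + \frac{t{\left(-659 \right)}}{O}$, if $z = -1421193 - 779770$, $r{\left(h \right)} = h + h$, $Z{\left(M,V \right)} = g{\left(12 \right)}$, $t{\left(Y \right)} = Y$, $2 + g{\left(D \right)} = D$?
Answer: $- \frac{1145361605405}{424639056} \approx -2697.3$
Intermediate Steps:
$g{\left(D \right)} = -2 + D$
$Z{\left(M,V \right)} = 10$ ($Z{\left(M,V \right)} = -2 + 12 = 10$)
$J = 10$
$r{\left(h \right)} = 2 h$
$O = 1040782$
$z = -2200963$ ($z = -1421193 - 779770 = -2200963$)
$\frac{z}{r{\left(413 \right)} - J} + \frac{t{\left(-659 \right)}}{O} = - \frac{2200963}{2 \cdot 413 - 10} - \frac{659}{1040782} = - \frac{2200963}{826 - 10} - \frac{659}{1040782} = - \frac{2200963}{816} - \frac{659}{1040782} = - \frac{1145361605405}{424639056}$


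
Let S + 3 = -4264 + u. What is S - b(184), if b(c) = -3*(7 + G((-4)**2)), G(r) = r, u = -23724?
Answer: -27922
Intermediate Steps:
b(c) = -69 (b(c) = -3*(7 + (-4)**2) = -3*(7 + 16) = -3*23 = -69)
S = -27991 (S = -3 + (-4264 - 23724) = -3 - 27988 = -27991)
S - b(184) = -27991 - 1*(-69) = -27991 + 69 = -27922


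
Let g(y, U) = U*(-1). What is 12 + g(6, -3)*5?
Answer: 27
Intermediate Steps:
g(y, U) = -U
12 + g(6, -3)*5 = 12 - 1*(-3)*5 = 12 + 3*5 = 12 + 15 = 27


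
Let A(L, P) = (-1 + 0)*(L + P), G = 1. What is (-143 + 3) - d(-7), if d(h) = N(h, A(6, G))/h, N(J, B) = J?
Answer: -141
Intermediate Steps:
A(L, P) = -L - P (A(L, P) = -(L + P) = -L - P)
d(h) = 1 (d(h) = h/h = 1)
(-143 + 3) - d(-7) = (-143 + 3) - 1*1 = -140 - 1 = -141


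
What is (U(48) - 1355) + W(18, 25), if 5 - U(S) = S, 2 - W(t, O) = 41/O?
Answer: -34941/25 ≈ -1397.6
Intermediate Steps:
W(t, O) = 2 - 41/O
U(S) = 5 - S
(U(48) - 1355) + W(18, 25) = ((5 - 1*48) - 1355) + (2 - 41/25) = ((5 - 48) - 1355) + (2 - 41*1/25) = (-43 - 1355) + (2 - 41/25) = -1398 + 9/25 = -34941/25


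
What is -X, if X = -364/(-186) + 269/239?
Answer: -68515/22227 ≈ -3.0825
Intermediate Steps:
X = 68515/22227 (X = -364*(-1/186) + 269*(1/239) = 182/93 + 269/239 = 68515/22227 ≈ 3.0825)
-X = -1*68515/22227 = -68515/22227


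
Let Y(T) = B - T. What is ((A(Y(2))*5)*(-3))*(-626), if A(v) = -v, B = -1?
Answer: 28170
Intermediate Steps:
Y(T) = -1 - T
((A(Y(2))*5)*(-3))*(-626) = ((-(-1 - 1*2)*5)*(-3))*(-626) = ((-(-1 - 2)*5)*(-3))*(-626) = ((-1*(-3)*5)*(-3))*(-626) = ((3*5)*(-3))*(-626) = (15*(-3))*(-626) = -45*(-626) = 28170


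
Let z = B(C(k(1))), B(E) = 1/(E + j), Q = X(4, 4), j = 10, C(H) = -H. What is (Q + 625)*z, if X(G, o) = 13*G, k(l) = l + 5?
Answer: 677/4 ≈ 169.25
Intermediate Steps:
k(l) = 5 + l
Q = 52 (Q = 13*4 = 52)
B(E) = 1/(10 + E) (B(E) = 1/(E + 10) = 1/(10 + E))
z = ¼ (z = 1/(10 - (5 + 1)) = 1/(10 - 1*6) = 1/(10 - 6) = 1/4 = ¼ ≈ 0.25000)
(Q + 625)*z = (52 + 625)*(¼) = 677*(¼) = 677/4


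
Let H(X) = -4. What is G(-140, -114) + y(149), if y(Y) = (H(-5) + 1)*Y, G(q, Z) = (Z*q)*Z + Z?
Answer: -1820001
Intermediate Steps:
G(q, Z) = Z + q*Z² (G(q, Z) = q*Z² + Z = Z + q*Z²)
y(Y) = -3*Y (y(Y) = (-4 + 1)*Y = -3*Y)
G(-140, -114) + y(149) = -114*(1 - 114*(-140)) - 3*149 = -114*(1 + 15960) - 447 = -114*15961 - 447 = -1819554 - 447 = -1820001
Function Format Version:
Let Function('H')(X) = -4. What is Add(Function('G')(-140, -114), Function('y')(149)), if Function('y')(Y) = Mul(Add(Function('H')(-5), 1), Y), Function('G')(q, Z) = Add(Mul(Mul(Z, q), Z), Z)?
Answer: -1820001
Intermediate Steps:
Function('G')(q, Z) = Add(Z, Mul(q, Pow(Z, 2))) (Function('G')(q, Z) = Add(Mul(q, Pow(Z, 2)), Z) = Add(Z, Mul(q, Pow(Z, 2))))
Function('y')(Y) = Mul(-3, Y) (Function('y')(Y) = Mul(Add(-4, 1), Y) = Mul(-3, Y))
Add(Function('G')(-140, -114), Function('y')(149)) = Add(Mul(-114, Add(1, Mul(-114, -140))), Mul(-3, 149)) = Add(Mul(-114, Add(1, 15960)), -447) = Add(Mul(-114, 15961), -447) = Add(-1819554, -447) = -1820001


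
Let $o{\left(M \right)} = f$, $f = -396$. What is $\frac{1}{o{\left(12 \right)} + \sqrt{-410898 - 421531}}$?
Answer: $- \frac{396}{989245} - \frac{i \sqrt{832429}}{989245} \approx -0.00040031 - 0.00092229 i$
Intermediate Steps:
$o{\left(M \right)} = -396$
$\frac{1}{o{\left(12 \right)} + \sqrt{-410898 - 421531}} = \frac{1}{-396 + \sqrt{-410898 - 421531}} = \frac{1}{-396 + \sqrt{-832429}} = \frac{1}{-396 + i \sqrt{832429}}$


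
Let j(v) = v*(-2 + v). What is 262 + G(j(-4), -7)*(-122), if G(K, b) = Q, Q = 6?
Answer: -470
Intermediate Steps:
G(K, b) = 6
262 + G(j(-4), -7)*(-122) = 262 + 6*(-122) = 262 - 732 = -470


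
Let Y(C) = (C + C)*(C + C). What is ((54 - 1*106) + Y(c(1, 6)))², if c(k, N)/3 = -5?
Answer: 719104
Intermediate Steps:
c(k, N) = -15 (c(k, N) = 3*(-5) = -15)
Y(C) = 4*C² (Y(C) = (2*C)*(2*C) = 4*C²)
((54 - 1*106) + Y(c(1, 6)))² = ((54 - 1*106) + 4*(-15)²)² = ((54 - 106) + 4*225)² = (-52 + 900)² = 848² = 719104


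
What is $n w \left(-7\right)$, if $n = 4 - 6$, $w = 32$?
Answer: $448$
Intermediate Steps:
$n = -2$ ($n = 4 - 6 = -2$)
$n w \left(-7\right) = - 2 \cdot 32 \left(-7\right) = \left(-2\right) \left(-224\right) = 448$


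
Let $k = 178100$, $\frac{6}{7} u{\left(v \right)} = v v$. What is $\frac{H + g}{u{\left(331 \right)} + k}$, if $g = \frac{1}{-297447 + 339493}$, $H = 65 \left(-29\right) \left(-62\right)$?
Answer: $\frac{14741748063}{38588284121} \approx 0.38203$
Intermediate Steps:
$u{\left(v \right)} = \frac{7 v^{2}}{6}$ ($u{\left(v \right)} = \frac{7 v v}{6} = \frac{7 v^{2}}{6}$)
$H = 116870$ ($H = \left(-1885\right) \left(-62\right) = 116870$)
$g = \frac{1}{42046} \approx 2.3783 \cdot 10^{-5}$
$\frac{H + g}{u{\left(331 \right)} + k} = \frac{116870 + \frac{1}{42046}}{\frac{7 \cdot 331^{2}}{6} + 178100} = \frac{4913916021}{42046 \left(\frac{7}{6} \cdot 109561 + 178100\right)} = \frac{4913916021}{42046 \left(\frac{766927}{6} + 178100\right)} = \frac{4913916021}{42046 \cdot \frac{1835527}{6}} = \frac{4913916021}{42046} \cdot \frac{6}{1835527} = \frac{14741748063}{38588284121}$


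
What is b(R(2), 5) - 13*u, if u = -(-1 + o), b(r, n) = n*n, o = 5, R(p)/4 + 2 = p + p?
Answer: 77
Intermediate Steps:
R(p) = -8 + 8*p (R(p) = -8 + 4*(p + p) = -8 + 4*(2*p) = -8 + 8*p)
b(r, n) = n²
u = -4 (u = -(-1 + 5) = -1*4 = -4)
b(R(2), 5) - 13*u = 5² - 13*(-4) = 25 + 52 = 77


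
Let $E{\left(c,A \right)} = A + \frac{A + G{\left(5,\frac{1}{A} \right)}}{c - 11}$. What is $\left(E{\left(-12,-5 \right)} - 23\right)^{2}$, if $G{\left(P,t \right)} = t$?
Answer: $\frac{10201636}{13225} \approx 771.39$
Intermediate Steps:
$E{\left(c,A \right)} = A + \frac{A + \frac{1}{A}}{-11 + c}$ ($E{\left(c,A \right)} = A + \frac{A + \frac{1}{A}}{c - 11} = A + \frac{A + \frac{1}{A}}{-11 + c}$)
$\left(E{\left(-12,-5 \right)} - 23\right)^{2} = \left(\frac{1 + \left(-5\right)^{2} \left(-10 - 12\right)}{\left(-5\right) \left(-11 - 12\right)} - 23\right)^{2} = \left(- \frac{1 + 25 \left(-22\right)}{5 \left(-23\right)} - 23\right)^{2} = \left(\left(- \frac{1}{5}\right) \left(- \frac{1}{23}\right) \left(1 - 550\right) - 23\right)^{2} = \left(\left(- \frac{1}{5}\right) \left(- \frac{1}{23}\right) \left(-549\right) - 23\right)^{2} = \left(- \frac{549}{115} - 23\right)^{2} = \left(- \frac{3194}{115}\right)^{2} = \frac{10201636}{13225}$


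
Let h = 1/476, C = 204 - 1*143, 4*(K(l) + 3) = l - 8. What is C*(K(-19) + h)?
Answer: -70760/119 ≈ -594.62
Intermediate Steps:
K(l) = -5 + l/4 (K(l) = -3 + (l - 8)/4 = -3 + (-8 + l)/4 = -3 + (-2 + l/4) = -5 + l/4)
C = 61 (C = 204 - 143 = 61)
h = 1/476 ≈ 0.0021008
C*(K(-19) + h) = 61*((-5 + (1/4)*(-19)) + 1/476) = 61*((-5 - 19/4) + 1/476) = 61*(-39/4 + 1/476) = 61*(-1160/119) = -70760/119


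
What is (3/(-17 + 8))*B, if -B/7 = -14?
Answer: -98/3 ≈ -32.667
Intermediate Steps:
B = 98 (B = -7*(-14) = 98)
(3/(-17 + 8))*B = (3/(-17 + 8))*98 = (3/(-9))*98 = -1/9*3*98 = -1/3*98 = -98/3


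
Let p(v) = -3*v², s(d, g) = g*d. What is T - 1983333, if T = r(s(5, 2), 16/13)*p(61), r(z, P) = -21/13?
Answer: -25548906/13 ≈ -1.9653e+6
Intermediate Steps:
s(d, g) = d*g
r(z, P) = -21/13 (r(z, P) = -21*1/13 = -21/13)
T = 234423/13 (T = -(-63)*61²/13 = -(-63)*3721/13 = -21/13*(-11163) = 234423/13 ≈ 18033.)
T - 1983333 = 234423/13 - 1983333 = -25548906/13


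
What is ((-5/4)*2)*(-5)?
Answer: 25/2 ≈ 12.500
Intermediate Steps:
((-5/4)*2)*(-5) = (((¼)*(-5))*2)*(-5) = -5/4*2*(-5) = -5/2*(-5) = 25/2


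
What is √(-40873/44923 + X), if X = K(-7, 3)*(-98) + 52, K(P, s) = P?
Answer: √1487503897823/44923 ≈ 27.149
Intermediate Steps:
X = 738 (X = -7*(-98) + 52 = 686 + 52 = 738)
√(-40873/44923 + X) = √(-40873/44923 + 738) = √(33112301/44923) = √1487503897823/44923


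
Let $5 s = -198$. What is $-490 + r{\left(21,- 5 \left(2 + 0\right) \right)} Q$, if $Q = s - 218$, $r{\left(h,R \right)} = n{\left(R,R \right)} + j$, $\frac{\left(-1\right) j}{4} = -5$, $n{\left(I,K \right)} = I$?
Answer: $-3066$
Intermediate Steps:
$s = - \frac{198}{5}$ ($s = \frac{1}{5} \left(-198\right) = - \frac{198}{5} \approx -39.6$)
$j = 20$ ($j = \left(-4\right) \left(-5\right) = 20$)
$r{\left(h,R \right)} = 20 + R$ ($r{\left(h,R \right)} = R + 20 = 20 + R$)
$Q = - \frac{1288}{5}$ ($Q = - \frac{198}{5} - 218 = - \frac{1288}{5} \approx -257.6$)
$-490 + r{\left(21,- 5 \left(2 + 0\right) \right)} Q = -490 + \left(20 - 5 \left(2 + 0\right)\right) \left(- \frac{1288}{5}\right) = -490 + \left(20 - 10\right) \left(- \frac{1288}{5}\right) = -490 + 10 \left(- \frac{1288}{5}\right) = -490 - 2576 = -3066$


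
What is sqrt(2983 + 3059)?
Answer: sqrt(6042) ≈ 77.730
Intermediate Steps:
sqrt(2983 + 3059) = sqrt(6042)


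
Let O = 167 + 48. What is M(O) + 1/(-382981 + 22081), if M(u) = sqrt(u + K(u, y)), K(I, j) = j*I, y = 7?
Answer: -1/360900 + 2*sqrt(430) ≈ 41.473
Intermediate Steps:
O = 215
K(I, j) = I*j
M(u) = 2*sqrt(2)*sqrt(u) (M(u) = sqrt(u + u*7) = sqrt(u + 7*u) = sqrt(8*u) = 2*sqrt(2)*sqrt(u))
M(O) + 1/(-382981 + 22081) = 2*sqrt(2)*sqrt(215) + 1/(-382981 + 22081) = 2*sqrt(430) + 1/(-360900) = 2*sqrt(430) - 1/360900 = -1/360900 + 2*sqrt(430)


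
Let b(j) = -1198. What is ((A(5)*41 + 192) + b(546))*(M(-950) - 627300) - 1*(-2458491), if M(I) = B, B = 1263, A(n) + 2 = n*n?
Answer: 41898822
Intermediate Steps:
A(n) = -2 + n² (A(n) = -2 + n*n = -2 + n²)
M(I) = 1263
((A(5)*41 + 192) + b(546))*(M(-950) - 627300) - 1*(-2458491) = (((-2 + 5²)*41 + 192) - 1198)*(1263 - 627300) - 1*(-2458491) = (((-2 + 25)*41 + 192) - 1198)*(-626037) + 2458491 = ((23*41 + 192) - 1198)*(-626037) + 2458491 = ((943 + 192) - 1198)*(-626037) + 2458491 = (1135 - 1198)*(-626037) + 2458491 = -63*(-626037) + 2458491 = 39440331 + 2458491 = 41898822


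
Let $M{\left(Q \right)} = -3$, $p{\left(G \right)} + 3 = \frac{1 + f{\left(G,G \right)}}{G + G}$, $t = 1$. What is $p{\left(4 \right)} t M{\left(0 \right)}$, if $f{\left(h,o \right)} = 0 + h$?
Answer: $\frac{57}{8} \approx 7.125$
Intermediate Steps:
$f{\left(h,o \right)} = h$
$p{\left(G \right)} = -3 + \frac{1 + G}{2 G}$ ($p{\left(G \right)} = -3 + \frac{1 + G}{G + G} = -3 + \frac{1 + G}{2 G}$)
$p{\left(4 \right)} t M{\left(0 \right)} = \frac{1 - 20}{2 \cdot 4} \cdot 1 \left(-3\right) = \frac{1}{2} \cdot \frac{1}{4} \left(1 - 20\right) 1 \left(-3\right) = \frac{1}{2} \cdot \frac{1}{4} \left(-19\right) 1 \left(-3\right) = \left(- \frac{19}{8}\right) 1 \left(-3\right) = \left(- \frac{19}{8}\right) \left(-3\right) = \frac{57}{8}$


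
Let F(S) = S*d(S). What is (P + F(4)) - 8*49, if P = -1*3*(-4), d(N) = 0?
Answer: -380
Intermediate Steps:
P = 12 (P = -3*(-4) = 12)
F(S) = 0 (F(S) = S*0 = 0)
(P + F(4)) - 8*49 = (12 + 0) - 8*49 = 12 - 392 = -380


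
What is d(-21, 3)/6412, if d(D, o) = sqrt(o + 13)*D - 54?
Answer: -69/3206 ≈ -0.021522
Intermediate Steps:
d(D, o) = -54 + D*sqrt(13 + o) (d(D, o) = sqrt(13 + o)*D - 54 = D*sqrt(13 + o) - 54 = -54 + D*sqrt(13 + o))
d(-21, 3)/6412 = (-54 - 21*sqrt(13 + 3))/6412 = (-54 - 21*sqrt(16))*(1/6412) = (-54 - 21*4)*(1/6412) = (-54 - 84)*(1/6412) = -138*1/6412 = -69/3206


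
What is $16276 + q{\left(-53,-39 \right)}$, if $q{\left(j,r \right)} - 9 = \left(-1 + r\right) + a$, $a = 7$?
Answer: $16252$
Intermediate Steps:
$q{\left(j,r \right)} = 15 + r$ ($q{\left(j,r \right)} = 9 + \left(\left(-1 + r\right) + 7\right) = 9 + \left(6 + r\right) = 15 + r$)
$16276 + q{\left(-53,-39 \right)} = 16276 + \left(15 - 39\right) = 16276 - 24 = 16252$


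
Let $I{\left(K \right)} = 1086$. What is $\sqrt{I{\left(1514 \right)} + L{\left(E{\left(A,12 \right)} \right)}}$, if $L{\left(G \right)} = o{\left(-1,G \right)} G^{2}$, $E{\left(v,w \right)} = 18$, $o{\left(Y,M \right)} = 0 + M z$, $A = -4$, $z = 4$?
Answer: $\sqrt{24414} \approx 156.25$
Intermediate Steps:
$o{\left(Y,M \right)} = 4 M$ ($o{\left(Y,M \right)} = 0 + M 4 = 0 + 4 M = 4 M$)
$L{\left(G \right)} = 4 G^{3}$ ($L{\left(G \right)} = 4 G G^{2} = 4 G^{3}$)
$\sqrt{I{\left(1514 \right)} + L{\left(E{\left(A,12 \right)} \right)}} = \sqrt{1086 + 4 \cdot 18^{3}} = \sqrt{1086 + 4 \cdot 5832} = \sqrt{1086 + 23328} = \sqrt{24414}$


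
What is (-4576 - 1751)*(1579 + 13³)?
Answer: -23890752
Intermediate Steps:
(-4576 - 1751)*(1579 + 13³) = -6327*(1579 + 2197) = -6327*3776 = -23890752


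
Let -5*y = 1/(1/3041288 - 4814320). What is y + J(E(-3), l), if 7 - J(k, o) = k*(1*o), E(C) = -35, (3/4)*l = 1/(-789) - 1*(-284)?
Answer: 2297805520851398628551/173284917678621765 ≈ 13260.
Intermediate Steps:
l = 896300/2367 (l = 4*(1/(-789) - 1*(-284))/3 = 4*(-1/789 + 284)/3 = (4/3)*(224075/789) = 896300/2367 ≈ 378.67)
y = 3041288/73208668220795 (y = -1/(5*(1/3041288 - 4814320)) = -1/(5*(-14641733644159/3041288)) = -1/5*(-3041288/14641733644159) = 3041288/73208668220795 ≈ 4.1543e-8)
J(k, o) = 7 - k*o (J(k, o) = 7 - k*1*o = 7 - k*o)
y + J(E(-3), l) = 3041288/73208668220795 + (7 - 1*(-35)*896300/2367) = 3041288/73208668220795 + (7 + 31370500/2367) = 3041288/73208668220795 + 31387069/2367 = 2297805520851398628551/173284917678621765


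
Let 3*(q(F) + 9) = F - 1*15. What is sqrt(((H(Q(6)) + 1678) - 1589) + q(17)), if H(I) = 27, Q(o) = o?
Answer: sqrt(969)/3 ≈ 10.376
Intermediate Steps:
q(F) = -14 + F/3 (q(F) = -9 + (F - 1*15)/3 = -9 + (F - 15)/3 = -9 + (-15 + F)/3 = -9 + (-5 + F/3) = -14 + F/3)
sqrt(((H(Q(6)) + 1678) - 1589) + q(17)) = sqrt(((27 + 1678) - 1589) + (-14 + (1/3)*17)) = sqrt((1705 - 1589) + (-14 + 17/3)) = sqrt(116 - 25/3) = sqrt(323/3) = sqrt(969)/3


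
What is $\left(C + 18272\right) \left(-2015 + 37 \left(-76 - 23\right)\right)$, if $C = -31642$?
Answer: $75914860$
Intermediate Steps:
$\left(C + 18272\right) \left(-2015 + 37 \left(-76 - 23\right)\right) = \left(-31642 + 18272\right) \left(-2015 + 37 \left(-76 - 23\right)\right) = - 13370 \left(-2015 + 37 \left(-99\right)\right) = - 13370 \left(-2015 - 3663\right) = \left(-13370\right) \left(-5678\right) = 75914860$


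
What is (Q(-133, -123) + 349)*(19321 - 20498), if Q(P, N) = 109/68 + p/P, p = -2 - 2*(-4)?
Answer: -3731613765/9044 ≈ -4.1261e+5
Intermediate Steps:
p = 6 (p = -2 + 8 = 6)
Q(P, N) = 109/68 + 6/P
(Q(-133, -123) + 349)*(19321 - 20498) = ((109/68 + 6/(-133)) + 349)*(19321 - 20498) = ((109/68 + 6*(-1/133)) + 349)*(-1177) = ((109/68 - 6/133) + 349)*(-1177) = (14089/9044 + 349)*(-1177) = (3170445/9044)*(-1177) = -3731613765/9044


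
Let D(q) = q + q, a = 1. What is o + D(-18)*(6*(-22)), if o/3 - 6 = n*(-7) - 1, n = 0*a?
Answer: 4767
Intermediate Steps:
n = 0 (n = 0*1 = 0)
D(q) = 2*q
o = 15 (o = 18 + 3*(0*(-7) - 1) = 18 + 3*(0 - 1) = 18 + 3*(-1) = 18 - 3 = 15)
o + D(-18)*(6*(-22)) = 15 + (2*(-18))*(6*(-22)) = 15 - 36*(-132) = 15 + 4752 = 4767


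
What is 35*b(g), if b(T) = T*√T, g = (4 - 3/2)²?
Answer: 4375/8 ≈ 546.88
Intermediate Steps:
g = 25/4 (g = (4 - 3*½)² = (4 - 3/2)² = (5/2)² = 25/4 ≈ 6.2500)
b(T) = T^(3/2)
35*b(g) = 35*(25/4)^(3/2) = 35*(125/8) = 4375/8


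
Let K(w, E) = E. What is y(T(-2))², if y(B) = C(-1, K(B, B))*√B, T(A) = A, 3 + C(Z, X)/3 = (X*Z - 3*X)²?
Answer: -66978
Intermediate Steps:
C(Z, X) = -9 + 3*(-3*X + X*Z)² (C(Z, X) = -9 + 3*(X*Z - 3*X)² = -9 + 3*(-3*X + X*Z)²)
y(B) = √B*(-9 + 48*B²) (y(B) = (-9 + 3*B²*(-3 - 1)²)*√B = (-9 + 3*B²*(-4)²)*√B = (-9 + 3*B²*16)*√B = (-9 + 48*B²)*√B = √B*(-9 + 48*B²))
y(T(-2))² = (√(-2)*(-9 + 48*(-2)²))² = ((I*√2)*(-9 + 48*4))² = ((I*√2)*(-9 + 192))² = ((I*√2)*183)² = (183*I*√2)² = -66978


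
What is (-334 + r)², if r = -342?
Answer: 456976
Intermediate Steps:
(-334 + r)² = (-334 - 342)² = (-676)² = 456976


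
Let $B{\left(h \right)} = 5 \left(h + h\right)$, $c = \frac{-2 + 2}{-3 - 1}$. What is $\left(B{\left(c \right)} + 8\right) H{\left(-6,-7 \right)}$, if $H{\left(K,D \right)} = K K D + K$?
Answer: $-2064$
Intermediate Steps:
$c = 0$ ($c = \frac{0}{-4} = 0 \left(- \frac{1}{4}\right) = 0$)
$H{\left(K,D \right)} = K + D K^{2}$ ($H{\left(K,D \right)} = K^{2} D + K = D K^{2} + K = K + D K^{2}$)
$B{\left(h \right)} = 10 h$ ($B{\left(h \right)} = 5 \cdot 2 h = 10 h$)
$\left(B{\left(c \right)} + 8\right) H{\left(-6,-7 \right)} = \left(10 \cdot 0 + 8\right) \left(- 6 \left(1 - -42\right)\right) = \left(0 + 8\right) \left(- 6 \left(1 + 42\right)\right) = 8 \left(\left(-6\right) 43\right) = 8 \left(-258\right) = -2064$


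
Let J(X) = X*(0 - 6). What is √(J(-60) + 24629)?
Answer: √24989 ≈ 158.08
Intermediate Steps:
J(X) = -6*X (J(X) = X*(-6) = -6*X)
√(J(-60) + 24629) = √(-6*(-60) + 24629) = √(360 + 24629) = √24989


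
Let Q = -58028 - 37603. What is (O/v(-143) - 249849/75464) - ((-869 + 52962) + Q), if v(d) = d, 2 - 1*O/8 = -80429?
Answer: 32403153469/830104 ≈ 39035.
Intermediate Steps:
O = 643448 (O = 16 - 8*(-80429) = 16 + 643432 = 643448)
Q = -95631
(O/v(-143) - 249849/75464) - ((-869 + 52962) + Q) = (643448/(-143) - 249849/75464) - ((-869 + 52962) - 95631) = (643448*(-1/143) - 249849*1/75464) - (52093 - 95631) = (-49496/11 - 249849/75464) - 1*(-43538) = -3737914483/830104 + 43538 = 32403153469/830104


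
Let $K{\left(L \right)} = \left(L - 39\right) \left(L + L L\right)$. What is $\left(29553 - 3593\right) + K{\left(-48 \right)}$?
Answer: $-170312$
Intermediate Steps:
$K{\left(L \right)} = \left(-39 + L\right) \left(L + L^{2}\right)$
$\left(29553 - 3593\right) + K{\left(-48 \right)} = \left(29553 - 3593\right) - 48 \left(-39 + \left(-48\right)^{2} - -1824\right) = 25960 - 48 \left(-39 + 2304 + 1824\right) = 25960 - 196272 = -170312$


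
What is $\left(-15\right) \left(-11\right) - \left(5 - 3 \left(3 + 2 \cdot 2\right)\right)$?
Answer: $181$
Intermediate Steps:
$\left(-15\right) \left(-11\right) - \left(5 - 3 \left(3 + 2 \cdot 2\right)\right) = 165 - \left(5 - 3 \left(3 + 4\right)\right) = 165 + \left(3 \cdot 7 - 5\right) = 165 + \left(21 - 5\right) = 165 + 16 = 181$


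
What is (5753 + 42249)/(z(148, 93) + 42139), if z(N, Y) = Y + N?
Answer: 24001/21190 ≈ 1.1327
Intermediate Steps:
z(N, Y) = N + Y
(5753 + 42249)/(z(148, 93) + 42139) = (5753 + 42249)/((148 + 93) + 42139) = 48002/(241 + 42139) = 48002/42380 = 48002*(1/42380) = 24001/21190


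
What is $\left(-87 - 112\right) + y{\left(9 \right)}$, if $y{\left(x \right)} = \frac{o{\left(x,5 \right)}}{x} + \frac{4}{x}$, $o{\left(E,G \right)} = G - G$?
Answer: $- \frac{1787}{9} \approx -198.56$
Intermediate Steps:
$o{\left(E,G \right)} = 0$
$y{\left(x \right)} = \frac{4}{x}$ ($y{\left(x \right)} = \frac{0}{x} + \frac{4}{x} = 0 + \frac{4}{x} = \frac{4}{x}$)
$\left(-87 - 112\right) + y{\left(9 \right)} = \left(-87 - 112\right) + \frac{4}{9} = -199 + 4 \cdot \frac{1}{9} = -199 + \frac{4}{9} = - \frac{1787}{9}$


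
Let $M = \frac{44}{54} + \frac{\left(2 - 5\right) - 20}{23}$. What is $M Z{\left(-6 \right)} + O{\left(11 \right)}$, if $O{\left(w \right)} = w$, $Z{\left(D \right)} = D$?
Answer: $\frac{109}{9} \approx 12.111$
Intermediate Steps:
$M = - \frac{5}{27}$ ($M = 44 \cdot \frac{1}{54} + \left(-3 - 20\right) \frac{1}{23} = \frac{22}{27} - 1 = - \frac{5}{27} \approx -0.18519$)
$M Z{\left(-6 \right)} + O{\left(11 \right)} = \left(- \frac{5}{27}\right) \left(-6\right) + 11 = \frac{10}{9} + 11 = \frac{109}{9}$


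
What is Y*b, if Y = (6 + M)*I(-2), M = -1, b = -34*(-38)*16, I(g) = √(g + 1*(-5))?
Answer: 103360*I*√7 ≈ 2.7347e+5*I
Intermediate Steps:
I(g) = √(-5 + g) (I(g) = √(g - 5) = √(-5 + g))
b = 20672 (b = 1292*16 = 20672)
Y = 5*I*√7 (Y = (6 - 1)*√(-5 - 2) = 5*√(-7) = 5*(I*√7) = 5*I*√7 ≈ 13.229*I)
Y*b = (5*I*√7)*20672 = 103360*I*√7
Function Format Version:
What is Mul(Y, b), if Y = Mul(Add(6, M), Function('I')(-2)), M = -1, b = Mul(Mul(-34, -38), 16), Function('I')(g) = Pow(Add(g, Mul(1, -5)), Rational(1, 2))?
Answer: Mul(103360, I, Pow(7, Rational(1, 2))) ≈ Mul(2.7347e+5, I)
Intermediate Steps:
Function('I')(g) = Pow(Add(-5, g), Rational(1, 2)) (Function('I')(g) = Pow(Add(g, -5), Rational(1, 2)) = Pow(Add(-5, g), Rational(1, 2)))
b = 20672 (b = Mul(1292, 16) = 20672)
Y = Mul(5, I, Pow(7, Rational(1, 2))) (Y = Mul(Add(6, -1), Pow(Add(-5, -2), Rational(1, 2))) = Mul(5, Pow(-7, Rational(1, 2))) = Mul(5, Mul(I, Pow(7, Rational(1, 2)))) = Mul(5, I, Pow(7, Rational(1, 2))) ≈ Mul(13.229, I))
Mul(Y, b) = Mul(Mul(5, I, Pow(7, Rational(1, 2))), 20672) = Mul(103360, I, Pow(7, Rational(1, 2)))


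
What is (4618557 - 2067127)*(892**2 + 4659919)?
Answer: 13919538133690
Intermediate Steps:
(4618557 - 2067127)*(892**2 + 4659919) = 2551430*(795664 + 4659919) = 2551430*5455583 = 13919538133690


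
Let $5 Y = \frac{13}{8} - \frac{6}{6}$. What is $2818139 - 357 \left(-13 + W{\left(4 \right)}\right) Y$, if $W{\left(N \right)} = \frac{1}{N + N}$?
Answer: $\frac{180397667}{64} \approx 2.8187 \cdot 10^{6}$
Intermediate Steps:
$W{\left(N \right)} = \frac{1}{2 N}$
$Y = \frac{1}{8}$ ($Y = \frac{\frac{13}{8} - \frac{6}{6}}{5} = \frac{13 \cdot \frac{1}{8} - 1}{5} = \frac{\frac{13}{8} - 1}{5} = \frac{1}{5} \cdot \frac{5}{8} = \frac{1}{8} \approx 0.125$)
$2818139 - 357 \left(-13 + W{\left(4 \right)}\right) Y = 2818139 - 357 \left(-13 + \frac{1}{2 \cdot 4}\right) \frac{1}{8} = 2818139 - 357 \left(-13 + \frac{1}{2} \cdot \frac{1}{4}\right) \frac{1}{8} = 2818139 - 357 \left(-13 + \frac{1}{8}\right) \frac{1}{8} = 2818139 - 357 \left(\left(- \frac{103}{8}\right) \frac{1}{8}\right) = 2818139 - - \frac{36771}{64} = 2818139 + \frac{36771}{64} = \frac{180397667}{64}$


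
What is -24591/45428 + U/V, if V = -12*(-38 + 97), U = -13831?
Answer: 38181515/2010189 ≈ 18.994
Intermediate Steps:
V = -708 (V = -12*59 = -708)
-24591/45428 + U/V = -24591/45428 - 13831/(-708) = -24591*1/45428 - 13831*(-1/708) = -24591/45428 + 13831/708 = 38181515/2010189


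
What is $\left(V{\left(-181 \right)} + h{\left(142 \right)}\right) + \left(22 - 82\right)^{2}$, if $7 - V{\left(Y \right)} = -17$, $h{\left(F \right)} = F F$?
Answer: $23788$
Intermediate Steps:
$h{\left(F \right)} = F^{2}$
$V{\left(Y \right)} = 24$ ($V{\left(Y \right)} = 7 - -17 = 7 + 17 = 24$)
$\left(V{\left(-181 \right)} + h{\left(142 \right)}\right) + \left(22 - 82\right)^{2} = \left(24 + 142^{2}\right) + \left(22 - 82\right)^{2} = \left(24 + 20164\right) + \left(-60\right)^{2} = 20188 + 3600 = 23788$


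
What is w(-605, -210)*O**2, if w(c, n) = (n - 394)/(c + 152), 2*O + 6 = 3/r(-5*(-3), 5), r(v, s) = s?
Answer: 243/25 ≈ 9.7200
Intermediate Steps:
O = -27/10 (O = -3 + (3/5)/2 = -3 + (3*(1/5))/2 = -3 + (1/2)*(3/5) = -3 + 3/10 = -27/10 ≈ -2.7000)
w(c, n) = (-394 + n)/(152 + c)
w(-605, -210)*O**2 = ((-394 - 210)/(152 - 605))*(-27/10)**2 = (-604/(-453))*(729/100) = -1/453*(-604)*(729/100) = (4/3)*(729/100) = 243/25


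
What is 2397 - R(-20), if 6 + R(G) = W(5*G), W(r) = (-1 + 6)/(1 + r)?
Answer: 237902/99 ≈ 2403.1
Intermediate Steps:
W(r) = 5/(1 + r)
R(G) = -6 + 5/(1 + 5*G)
2397 - R(-20) = 2397 - (-1 - 30*(-20))/(1 + 5*(-20)) = 2397 - (-1 + 600)/(1 - 100) = 2397 - 599/(-99) = 2397 - (-1)*599/99 = 2397 - 1*(-599/99) = 2397 + 599/99 = 237902/99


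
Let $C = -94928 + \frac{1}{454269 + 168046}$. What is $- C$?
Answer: $\frac{59075118319}{622315} \approx 94928.0$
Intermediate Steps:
$C = - \frac{59075118319}{622315}$ ($C = -94928 + \frac{1}{622315} = - \frac{59075118319}{622315} \approx -94928.0$)
$- C = \left(-1\right) \left(- \frac{59075118319}{622315}\right) = \frac{59075118319}{622315}$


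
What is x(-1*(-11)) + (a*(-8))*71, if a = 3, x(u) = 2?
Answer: -1702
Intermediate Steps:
x(-1*(-11)) + (a*(-8))*71 = 2 + (3*(-8))*71 = 2 - 24*71 = 2 - 1704 = -1702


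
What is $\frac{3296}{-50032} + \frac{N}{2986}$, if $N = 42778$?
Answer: $\frac{66575845}{4668611} \approx 14.26$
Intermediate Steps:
$\frac{3296}{-50032} + \frac{N}{2986} = \frac{3296}{-50032} + \frac{42778}{2986} = 3296 \left(- \frac{1}{50032}\right) + 42778 \cdot \frac{1}{2986} = - \frac{206}{3127} + \frac{21389}{1493} = \frac{66575845}{4668611}$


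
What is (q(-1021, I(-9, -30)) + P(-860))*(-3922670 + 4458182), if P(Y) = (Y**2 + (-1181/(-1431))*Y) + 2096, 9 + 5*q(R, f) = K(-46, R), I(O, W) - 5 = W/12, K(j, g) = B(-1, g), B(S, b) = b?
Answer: 3570270393040/9 ≈ 3.9670e+11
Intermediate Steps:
K(j, g) = g
I(O, W) = 5 + W/12
q(R, f) = -9/5 + R/5
P(Y) = 2096 + Y**2 + 1181*Y/1431 (P(Y) = (Y**2 + (-1181*(-1/1431))*Y) + 2096 = (Y**2 + 1181*Y/1431) + 2096 = 2096 + Y**2 + 1181*Y/1431)
(q(-1021, I(-9, -30)) + P(-860))*(-3922670 + 4458182) = ((-9/5 + (1/5)*(-1021)) + (2096 + (-860)**2 + (1181/1431)*(-860)))*(-3922670 + 4458182) = ((-9/5 - 1021/5) + (2096 + 739600 - 1015660/1431))*535512 = (-206 + 1060351316/1431)*535512 = (1060056530/1431)*535512 = 3570270393040/9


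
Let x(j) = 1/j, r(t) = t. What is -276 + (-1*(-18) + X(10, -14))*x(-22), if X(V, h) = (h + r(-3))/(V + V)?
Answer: -121783/440 ≈ -276.78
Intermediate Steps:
X(V, h) = (-3 + h)/(2*V) (X(V, h) = (h - 3)/(V + V) = (-3 + h)/((2*V)) = (-3 + h)*(1/(2*V)) = (-3 + h)/(2*V))
-276 + (-1*(-18) + X(10, -14))*x(-22) = -276 + (-1*(-18) + (½)*(-3 - 14)/10)/(-22) = -276 + (18 + (½)*(⅒)*(-17))*(-1/22) = -276 + (18 - 17/20)*(-1/22) = -276 + (343/20)*(-1/22) = -276 - 343/440 = -121783/440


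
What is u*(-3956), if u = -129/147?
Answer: 170108/49 ≈ 3471.6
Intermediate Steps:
u = -43/49 (u = -129*1/147 = -43/49 ≈ -0.87755)
u*(-3956) = -43/49*(-3956) = 170108/49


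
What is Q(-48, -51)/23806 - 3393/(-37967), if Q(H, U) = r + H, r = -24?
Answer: 39020067/451921201 ≈ 0.086343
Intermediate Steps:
Q(H, U) = -24 + H
Q(-48, -51)/23806 - 3393/(-37967) = (-24 - 48)/23806 - 3393/(-37967) = -72*1/23806 - 3393*(-1/37967) = -36/11903 + 3393/37967 = 39020067/451921201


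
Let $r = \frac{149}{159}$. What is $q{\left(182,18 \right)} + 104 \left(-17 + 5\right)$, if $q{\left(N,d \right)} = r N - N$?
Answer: $- \frac{200252}{159} \approx -1259.4$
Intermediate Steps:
$r = \frac{149}{159}$ ($r = 149 \cdot \frac{1}{159} = \frac{149}{159} \approx 0.93711$)
$q{\left(N,d \right)} = - \frac{10 N}{159}$ ($q{\left(N,d \right)} = \frac{149 N}{159} - N = - \frac{10 N}{159}$)
$q{\left(182,18 \right)} + 104 \left(-17 + 5\right) = \left(- \frac{10}{159}\right) 182 + 104 \left(-17 + 5\right) = - \frac{1820}{159} + 104 \left(-12\right) = - \frac{1820}{159} - 1248 = - \frac{200252}{159}$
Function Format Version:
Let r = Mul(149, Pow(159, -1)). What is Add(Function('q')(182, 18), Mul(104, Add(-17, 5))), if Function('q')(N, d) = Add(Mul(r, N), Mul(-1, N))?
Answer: Rational(-200252, 159) ≈ -1259.4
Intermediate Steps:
r = Rational(149, 159) (r = Mul(149, Rational(1, 159)) = Rational(149, 159) ≈ 0.93711)
Function('q')(N, d) = Mul(Rational(-10, 159), N) (Function('q')(N, d) = Add(Mul(Rational(149, 159), N), Mul(-1, N)) = Mul(Rational(-10, 159), N))
Add(Function('q')(182, 18), Mul(104, Add(-17, 5))) = Add(Mul(Rational(-10, 159), 182), Mul(104, Add(-17, 5))) = Add(Rational(-1820, 159), Mul(104, -12)) = Add(Rational(-1820, 159), -1248) = Rational(-200252, 159)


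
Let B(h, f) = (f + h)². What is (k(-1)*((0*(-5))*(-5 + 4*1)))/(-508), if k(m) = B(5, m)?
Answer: 0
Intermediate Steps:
k(m) = (5 + m)² (k(m) = (m + 5)² = (5 + m)²)
(k(-1)*((0*(-5))*(-5 + 4*1)))/(-508) = ((5 - 1)²*((0*(-5))*(-5 + 4*1)))/(-508) = (4²*(0*(-5 + 4)))*(-1/508) = (16*(0*(-1)))*(-1/508) = (16*0)*(-1/508) = 0*(-1/508) = 0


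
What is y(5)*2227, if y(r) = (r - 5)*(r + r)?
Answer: 0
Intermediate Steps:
y(r) = 2*r*(-5 + r) (y(r) = (-5 + r)*(2*r) = 2*r*(-5 + r))
y(5)*2227 = (2*5*(-5 + 5))*2227 = (2*5*0)*2227 = 0*2227 = 0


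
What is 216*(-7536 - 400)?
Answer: -1714176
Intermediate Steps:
216*(-7536 - 400) = 216*(-7936) = -1714176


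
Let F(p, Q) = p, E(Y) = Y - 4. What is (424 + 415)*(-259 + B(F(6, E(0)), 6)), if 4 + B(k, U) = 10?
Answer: -212267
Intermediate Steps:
E(Y) = -4 + Y
B(k, U) = 6 (B(k, U) = -4 + 10 = 6)
(424 + 415)*(-259 + B(F(6, E(0)), 6)) = (424 + 415)*(-259 + 6) = 839*(-253) = -212267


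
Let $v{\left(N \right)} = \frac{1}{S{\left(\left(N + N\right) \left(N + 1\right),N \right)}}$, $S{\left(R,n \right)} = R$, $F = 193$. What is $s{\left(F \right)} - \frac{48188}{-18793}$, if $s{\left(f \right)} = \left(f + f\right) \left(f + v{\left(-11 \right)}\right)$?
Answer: $\frac{154013428269}{2067230} \approx 74502.0$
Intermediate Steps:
$v{\left(N \right)} = \frac{1}{2 N \left(1 + N\right)}$ ($v{\left(N \right)} = \frac{1}{\left(N + N\right) \left(N + 1\right)} = \frac{1}{2 N \left(1 + N\right)}$)
$s{\left(f \right)} = 2 f \left(\frac{1}{220} + f\right)$ ($s{\left(f \right)} = \left(f + f\right) \left(f + \frac{1}{2 \left(-11\right) \left(1 - 11\right)}\right) = 2 f \left(f + \frac{1}{2} \left(- \frac{1}{11}\right) \frac{1}{-10}\right) = 2 f \left(f + \frac{1}{2} \left(- \frac{1}{11}\right) \left(- \frac{1}{10}\right)\right) = 2 f \left(f + \frac{1}{220}\right) = 2 f \left(\frac{1}{220} + f\right)$)
$s{\left(F \right)} - \frac{48188}{-18793} = \frac{1}{110} \cdot 193 \left(1 + 220 \cdot 193\right) - \frac{48188}{-18793} = \frac{1}{110} \cdot 193 \left(1 + 42460\right) - 48188 \left(- \frac{1}{18793}\right) = \frac{1}{110} \cdot 193 \cdot 42461 - - \frac{48188}{18793} = \frac{8194973}{110} + \frac{48188}{18793} = \frac{154013428269}{2067230}$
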